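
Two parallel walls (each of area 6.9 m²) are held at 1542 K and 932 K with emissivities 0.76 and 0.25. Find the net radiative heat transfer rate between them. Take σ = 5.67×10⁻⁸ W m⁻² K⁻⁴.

Q ≈ 4.44×10^5 W

For two large parallel gray plates, q = σ(T₁⁴ − T₂⁴) / (1/ε₁ + 1/ε₂ − 1).
1/ε₁ + 1/ε₂ − 1 = 1/0.76 + 1/0.25 − 1 = 4.316.
T₁⁴ − T₂⁴ = 5.65×10^12 − 7.55×10^11 = 4.90×10^12 K⁴.
q = 5.67×10⁻⁸ × 4.90×10^12 / 4.316 = 64400 W/m².
Q = q·A = 64400 × 6.9 = 4.44×10^5 W.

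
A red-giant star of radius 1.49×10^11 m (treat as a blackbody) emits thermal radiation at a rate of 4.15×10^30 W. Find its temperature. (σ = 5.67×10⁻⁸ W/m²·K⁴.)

T ≈ 4020 K

A = 4πr² = 4π × (1.49×10^11)² = 2.79×10^23 m².
From P = σAT⁴, T = (P / σA)^(1/4) = (4.15×10^30 / (5.67×10⁻⁸ × 2.79×10^23))^(1/4).
T = (2.62×10^14)^(1/4) = 4020 K.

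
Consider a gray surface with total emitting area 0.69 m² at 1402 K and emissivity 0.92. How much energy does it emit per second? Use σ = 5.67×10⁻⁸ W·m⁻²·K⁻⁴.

P ≈ 1.39×10^5 W

P = εσAT⁴ = 0.92 × 5.67×10⁻⁸ × 0.690 × (1402)⁴ = 0.92 × 5.67×10⁻⁸ × 0.690 × 3.86×10^12.
P = 1.39×10^5 W.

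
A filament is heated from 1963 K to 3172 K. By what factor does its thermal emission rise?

P ∝ T⁴, so the ratio is (3172/1963)⁴ = (1.616)⁴ = 6.82.

ratio ≈ 6.82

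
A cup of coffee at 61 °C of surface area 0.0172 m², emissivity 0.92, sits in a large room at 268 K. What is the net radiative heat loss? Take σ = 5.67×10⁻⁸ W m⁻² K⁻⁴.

Q ≈ 6.54 W

Convert: 61 °C = 334 K.
Q = εσA(T⁴ − T_s⁴). T⁴ − T_s⁴ = (334)⁴ − (268)⁴ = 1.24×10^10 − 5.16×10^9 = 7.29×10^9 K⁴.
Q = 0.92 × 5.67×10⁻⁸ × 0.0172 × 7.29×10^9 = 6.54 W.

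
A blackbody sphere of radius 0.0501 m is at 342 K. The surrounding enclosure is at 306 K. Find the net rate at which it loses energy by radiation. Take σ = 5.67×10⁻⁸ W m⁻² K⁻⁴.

A = 4πr² = 4π × (0.0501)² = 0.0315 m².
Q = σA(T⁴ − T_s⁴). T⁴ − T_s⁴ = (342)⁴ − (306)⁴ = 1.37×10^10 − 8.77×10^9 = 4.91×10^9 K⁴.
Q = 5.67×10⁻⁸ × 0.0315 × 4.91×10^9 = 8.79 W.

Q ≈ 8.79 W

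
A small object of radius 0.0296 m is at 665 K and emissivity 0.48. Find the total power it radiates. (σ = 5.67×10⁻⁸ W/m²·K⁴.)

A = 4πr² = 4π × (0.0296)² = 0.0110 m².
P = εσAT⁴ = 0.48 × 5.67×10⁻⁸ × 0.0110 × (665)⁴ = 0.48 × 5.67×10⁻⁸ × 0.0110 × 1.96×10^11.
P = 58.6 W.

P ≈ 58.6 W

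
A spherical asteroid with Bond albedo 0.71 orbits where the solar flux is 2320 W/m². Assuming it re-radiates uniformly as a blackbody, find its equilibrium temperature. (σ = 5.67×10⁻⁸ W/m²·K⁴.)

T ≈ 233 K

Power absorbed = (1−a)S·πR²; power emitted = 4πR²σT⁴. Equating and cancelling πR²:
T = ((1−a)S / 4σ)^(1/4) = (673 / (4 × 5.67×10⁻⁸))^(1/4) = (2.97×10^9)^(1/4).
T = 233 K.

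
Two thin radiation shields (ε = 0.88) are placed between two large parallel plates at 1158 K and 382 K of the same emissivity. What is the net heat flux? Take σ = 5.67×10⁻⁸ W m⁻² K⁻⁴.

q ≈ 26400 W/m²

Each of the 3 gaps contributes resistance (2/ε − 1) = 2/0.88 − 1 = 1.273; total = 3.818.
q = σ(T₁⁴ − T₂⁴) / 3.818 = 5.67×10⁻⁸ × 1.78×10^12 / 3.818 = 26400 W/m².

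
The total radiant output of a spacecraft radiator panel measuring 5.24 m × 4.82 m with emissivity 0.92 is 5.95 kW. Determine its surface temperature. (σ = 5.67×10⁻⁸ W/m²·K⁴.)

A = 5.24 × 4.82 = 25.3 m².
From P = εσAT⁴, T = (P / εσA)^(1/4) = (5950 / (0.92 × 5.67×10⁻⁸ × 25.3))^(1/4).
T = (4.52×10^9)^(1/4) = 259 K.

T ≈ 259 K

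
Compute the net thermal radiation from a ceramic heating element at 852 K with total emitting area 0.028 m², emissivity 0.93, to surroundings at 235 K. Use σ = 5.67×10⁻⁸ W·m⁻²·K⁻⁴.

Q = εσA(T⁴ − T_s⁴). T⁴ − T_s⁴ = (852)⁴ − (235)⁴ = 5.27×10^11 − 3.05×10^9 = 5.24×10^11 K⁴.
Q = 0.93 × 5.67×10⁻⁸ × 0.0280 × 5.24×10^11 = 774 W.

Q ≈ 774 W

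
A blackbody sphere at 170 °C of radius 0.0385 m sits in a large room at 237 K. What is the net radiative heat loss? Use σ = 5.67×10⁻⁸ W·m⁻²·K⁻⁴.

Q ≈ 37.3 W

A = 4πr² = 4π × (0.0385)² = 0.0186 m².
Convert: 170 °C = 443 K.
Q = σA(T⁴ − T_s⁴). T⁴ − T_s⁴ = (443)⁴ − (237)⁴ = 3.85×10^10 − 3.15×10^9 = 3.54×10^10 K⁴.
Q = 5.67×10⁻⁸ × 0.0186 × 3.54×10^10 = 37.3 W.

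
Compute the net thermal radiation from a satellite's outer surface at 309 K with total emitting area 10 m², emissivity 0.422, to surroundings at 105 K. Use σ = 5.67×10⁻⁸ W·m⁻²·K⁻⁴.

Q ≈ 2150 W

Q = εσA(T⁴ − T_s⁴). T⁴ − T_s⁴ = (309)⁴ − (105)⁴ = 9.12×10^9 − 1.22×10^8 = 9.00×10^9 K⁴.
Q = 0.422 × 5.67×10⁻⁸ × 10.0 × 9.00×10^9 = 2150 W.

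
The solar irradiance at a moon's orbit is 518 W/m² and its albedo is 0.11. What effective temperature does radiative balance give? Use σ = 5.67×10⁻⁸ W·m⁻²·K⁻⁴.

T ≈ 212 K

Power absorbed = (1−a)S·πR²; power emitted = 4πR²σT⁴. Equating and cancelling πR²:
T = ((1−a)S / 4σ)^(1/4) = (461 / (4 × 5.67×10⁻⁸))^(1/4) = (2.03×10^9)^(1/4).
T = 212 K.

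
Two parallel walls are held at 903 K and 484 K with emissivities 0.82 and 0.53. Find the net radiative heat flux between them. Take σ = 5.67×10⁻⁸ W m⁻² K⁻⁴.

For two large parallel gray plates, q = σ(T₁⁴ − T₂⁴) / (1/ε₁ + 1/ε₂ − 1).
1/ε₁ + 1/ε₂ − 1 = 1/0.82 + 1/0.53 − 1 = 2.106.
T₁⁴ − T₂⁴ = 6.65×10^11 − 5.49×10^10 = 6.10×10^11 K⁴.
q = 5.67×10⁻⁸ × 6.10×10^11 / 2.106 = 16400 W/m².

q ≈ 16400 W/m²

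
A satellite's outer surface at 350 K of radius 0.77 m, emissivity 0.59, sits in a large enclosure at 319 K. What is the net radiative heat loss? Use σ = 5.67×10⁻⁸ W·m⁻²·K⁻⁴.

A = 4πr² = 4π × (0.77)² = 7.45 m².
Q = εσA(T⁴ − T_s⁴). T⁴ − T_s⁴ = (350)⁴ − (319)⁴ = 1.50×10^10 − 1.04×10^10 = 4.65×10^9 K⁴.
Q = 0.59 × 5.67×10⁻⁸ × 7.45 × 4.65×10^9 = 1160 W.

Q ≈ 1160 W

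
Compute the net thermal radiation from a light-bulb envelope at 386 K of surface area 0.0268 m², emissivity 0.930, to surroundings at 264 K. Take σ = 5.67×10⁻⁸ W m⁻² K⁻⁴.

Q ≈ 24.5 W

Q = εσA(T⁴ − T_s⁴). T⁴ − T_s⁴ = (386)⁴ − (264)⁴ = 2.22×10^10 − 4.86×10^9 = 1.73×10^10 K⁴.
Q = 0.930 × 5.67×10⁻⁸ × 0.0268 × 1.73×10^10 = 24.5 W.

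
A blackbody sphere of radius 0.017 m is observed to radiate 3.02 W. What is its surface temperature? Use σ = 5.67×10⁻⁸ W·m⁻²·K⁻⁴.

T ≈ 348 K

A = 4πr² = 4π × (0.017)² = 3.63×10^-3 m².
From P = σAT⁴, T = (P / σA)^(1/4) = (3.02 / (5.67×10⁻⁸ × 3.63×10^-3))^(1/4).
T = (1.47×10^10)^(1/4) = 348 K.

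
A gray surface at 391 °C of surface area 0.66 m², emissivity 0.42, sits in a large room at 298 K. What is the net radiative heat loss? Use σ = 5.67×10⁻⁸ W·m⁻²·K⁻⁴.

Convert: 391 °C = 664 K.
Q = εσA(T⁴ − T_s⁴). T⁴ − T_s⁴ = (664)⁴ − (298)⁴ = 1.94×10^11 − 7.89×10^9 = 1.87×10^11 K⁴.
Q = 0.42 × 5.67×10⁻⁸ × 0.660 × 1.87×10^11 = 2930 W.

Q ≈ 2930 W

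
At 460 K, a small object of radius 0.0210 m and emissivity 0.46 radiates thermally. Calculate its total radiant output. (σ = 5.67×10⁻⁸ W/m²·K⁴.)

P ≈ 6.47 W

A = 4πr² = 4π × (0.0210)² = 5.54×10^-3 m².
Stefan–Boltzmann: P = εσAT⁴ = 0.46 × 5.67×10⁻⁸ × 5.54×10^-3 × (460)⁴ = 0.46 × 5.67×10⁻⁸ × 5.54×10^-3 × 4.48×10^10.
P = 6.47 W.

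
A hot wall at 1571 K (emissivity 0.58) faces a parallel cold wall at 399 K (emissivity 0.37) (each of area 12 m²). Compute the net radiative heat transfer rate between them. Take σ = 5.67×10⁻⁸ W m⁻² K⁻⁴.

Q ≈ 1.20×10^6 W

For two large parallel gray plates, q = σ(T₁⁴ − T₂⁴) / (1/ε₁ + 1/ε₂ − 1).
1/ε₁ + 1/ε₂ − 1 = 1/0.58 + 1/0.37 − 1 = 3.427.
T₁⁴ − T₂⁴ = 6.09×10^12 − 2.53×10^10 = 6.07×10^12 K⁴.
q = 5.67×10⁻⁸ × 6.07×10^12 / 3.427 = 1.00×10^5 W/m².
Q = q·A = 1.00×10^5 × 12 = 1.20×10^6 W.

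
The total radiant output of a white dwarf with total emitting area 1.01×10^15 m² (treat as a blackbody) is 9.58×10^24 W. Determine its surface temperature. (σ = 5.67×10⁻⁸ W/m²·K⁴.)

From P = σAT⁴, T = (P / σA)^(1/4) = (9.58×10^24 / (5.67×10⁻⁸ × 1.01×10^15))^(1/4).
T = (1.67×10^17)^(1/4) = 20200 K.

T ≈ 20200 K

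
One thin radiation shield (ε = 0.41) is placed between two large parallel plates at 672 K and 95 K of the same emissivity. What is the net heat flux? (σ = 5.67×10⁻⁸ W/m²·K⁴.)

q ≈ 1490 W/m²

Each of the 2 gaps contributes resistance (2/ε − 1) = 2/0.41 − 1 = 3.878; total = 7.756.
q = σ(T₁⁴ − T₂⁴) / 7.756 = 5.67×10⁻⁸ × 2.04×10^11 / 7.756 = 1490 W/m².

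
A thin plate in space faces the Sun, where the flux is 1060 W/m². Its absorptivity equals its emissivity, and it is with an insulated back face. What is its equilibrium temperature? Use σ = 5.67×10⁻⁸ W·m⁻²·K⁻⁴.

Absorbed flux αS = emitted flux εσT⁴ (one radiating face); with α = ε, T = (S/σ)^(1/4).
T = (1060 / 5.67×10⁻⁸)^(1/4) = (1.87×10^10)^(1/4).
T = 370 K.

T ≈ 370 K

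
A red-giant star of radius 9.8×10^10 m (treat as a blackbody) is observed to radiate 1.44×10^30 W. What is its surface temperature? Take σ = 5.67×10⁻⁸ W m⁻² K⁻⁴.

T ≈ 3810 K

A = 4πr² = 4π × (9.8×10^10)² = 1.21×10^23 m².
From P = σAT⁴, T = (P / σA)^(1/4) = (1.44×10^30 / (5.67×10⁻⁸ × 1.21×10^23))^(1/4).
T = (2.10×10^14)^(1/4) = 3810 K.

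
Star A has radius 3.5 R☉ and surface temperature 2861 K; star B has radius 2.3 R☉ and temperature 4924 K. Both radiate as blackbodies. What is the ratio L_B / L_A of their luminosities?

L_B/L_A ≈ 3.79

L = 4πR²σT⁴ ∝ R²T⁴, so L_B/L_A = (2.3/3.5)² × (4924/2861)⁴ = 0.432 × 8.77 = 3.79.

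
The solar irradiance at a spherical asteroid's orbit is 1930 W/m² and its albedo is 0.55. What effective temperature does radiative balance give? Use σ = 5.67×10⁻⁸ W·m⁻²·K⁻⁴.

T ≈ 249 K

Power absorbed = (1−a)S·πR²; power emitted = 4πR²σT⁴. Equating and cancelling πR²:
T = ((1−a)S / 4σ)^(1/4) = (868 / (4 × 5.67×10⁻⁸))^(1/4) = (3.83×10^9)^(1/4).
T = 249 K.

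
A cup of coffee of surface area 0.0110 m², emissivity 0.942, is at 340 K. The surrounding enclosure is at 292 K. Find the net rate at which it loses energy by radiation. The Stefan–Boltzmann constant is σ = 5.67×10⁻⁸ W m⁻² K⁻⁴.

Q = εσA(T⁴ − T_s⁴). T⁴ − T_s⁴ = (340)⁴ − (292)⁴ = 1.34×10^10 − 7.27×10^9 = 6.09×10^9 K⁴.
Q = 0.942 × 5.67×10⁻⁸ × 0.0110 × 6.09×10^9 = 3.58 W.

Q ≈ 3.58 W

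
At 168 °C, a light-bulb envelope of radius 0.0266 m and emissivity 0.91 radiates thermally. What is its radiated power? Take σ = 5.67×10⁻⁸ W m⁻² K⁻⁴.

P ≈ 17.4 W

A = 4πr² = 4π × (0.0266)² = 8.89×10^-3 m².
168 °C = 441 K.
Stefan–Boltzmann: P = εσAT⁴ = 0.91 × 5.67×10⁻⁸ × 8.89×10^-3 × (441)⁴ = 0.91 × 5.67×10⁻⁸ × 8.89×10^-3 × 3.78×10^10.
P = 17.4 W.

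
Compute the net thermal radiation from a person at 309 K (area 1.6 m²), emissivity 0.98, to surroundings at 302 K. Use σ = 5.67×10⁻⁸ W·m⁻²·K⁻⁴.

Q ≈ 71.0 W

Q = εσA(T⁴ − T_s⁴). T⁴ − T_s⁴ = (309)⁴ − (302)⁴ = 9.12×10^9 − 8.32×10^9 = 7.98×10^8 K⁴.
Q = 0.98 × 5.67×10⁻⁸ × 1.60 × 7.98×10^8 = 71.0 W.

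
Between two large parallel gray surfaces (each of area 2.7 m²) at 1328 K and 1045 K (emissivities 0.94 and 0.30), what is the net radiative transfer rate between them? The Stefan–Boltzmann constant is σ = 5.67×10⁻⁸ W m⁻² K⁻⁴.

For two large parallel gray plates, q = σ(T₁⁴ − T₂⁴) / (1/ε₁ + 1/ε₂ − 1).
1/ε₁ + 1/ε₂ − 1 = 1/0.94 + 1/0.30 − 1 = 3.397.
T₁⁴ − T₂⁴ = 3.11×10^12 − 1.19×10^12 = 1.92×10^12 K⁴.
q = 5.67×10⁻⁸ × 1.92×10^12 / 3.397 = 32000 W/m².
Q = q·A = 32000 × 2.7 = 86400 W.

Q ≈ 86400 W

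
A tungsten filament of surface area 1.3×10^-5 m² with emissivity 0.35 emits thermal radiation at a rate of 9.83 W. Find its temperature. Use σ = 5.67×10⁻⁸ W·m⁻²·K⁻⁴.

T ≈ 2480 K

From P = εσAT⁴, T = (P / εσA)^(1/4) = (9.83 / (0.35 × 5.67×10⁻⁸ × 1.30×10^-5))^(1/4).
T = (3.81×10^13)^(1/4) = 2480 K.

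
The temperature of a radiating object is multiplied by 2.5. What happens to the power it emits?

P ∝ T⁴, so the power scales as (2.5)⁴ = 39.1.

factor ≈ 39.1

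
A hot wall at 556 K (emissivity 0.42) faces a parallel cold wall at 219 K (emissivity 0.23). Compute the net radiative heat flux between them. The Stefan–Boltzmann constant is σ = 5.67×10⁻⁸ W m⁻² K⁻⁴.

q ≈ 923 W/m²

For two large parallel gray plates, q = σ(T₁⁴ − T₂⁴) / (1/ε₁ + 1/ε₂ − 1).
1/ε₁ + 1/ε₂ − 1 = 1/0.42 + 1/0.23 − 1 = 5.729.
T₁⁴ − T₂⁴ = 9.56×10^10 − 2.30×10^9 = 9.33×10^10 K⁴.
q = 5.67×10⁻⁸ × 9.33×10^10 / 5.729 = 923 W/m².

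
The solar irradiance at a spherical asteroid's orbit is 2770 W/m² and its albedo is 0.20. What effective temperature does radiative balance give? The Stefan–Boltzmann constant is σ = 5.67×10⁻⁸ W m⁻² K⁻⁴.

Power absorbed = (1−a)S·πR²; power emitted = 4πR²σT⁴. Equating and cancelling πR²:
T = ((1−a)S / 4σ)^(1/4) = (2220 / (4 × 5.67×10⁻⁸))^(1/4) = (9.77×10^9)^(1/4).
T = 314 K.

T ≈ 314 K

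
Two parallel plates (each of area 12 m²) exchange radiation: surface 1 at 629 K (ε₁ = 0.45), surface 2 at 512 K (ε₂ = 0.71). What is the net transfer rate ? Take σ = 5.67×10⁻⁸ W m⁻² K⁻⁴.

For two large parallel gray plates, q = σ(T₁⁴ − T₂⁴) / (1/ε₁ + 1/ε₂ − 1).
1/ε₁ + 1/ε₂ − 1 = 1/0.45 + 1/0.71 − 1 = 2.631.
T₁⁴ − T₂⁴ = 1.57×10^11 − 6.87×10^10 = 8.78×10^10 K⁴.
q = 5.67×10⁻⁸ × 8.78×10^10 / 2.631 = 1890 W/m².
Q = q·A = 1890 × 12 = 22700 W.

Q ≈ 22700 W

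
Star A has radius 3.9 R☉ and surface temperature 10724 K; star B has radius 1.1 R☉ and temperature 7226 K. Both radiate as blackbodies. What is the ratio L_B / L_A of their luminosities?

L_B/L_A ≈ 0.0164

L = 4πR²σT⁴ ∝ R²T⁴, so L_B/L_A = (1.1/3.9)² × (7226/10724)⁴ = 0.0796 × 0.206 = 0.0164.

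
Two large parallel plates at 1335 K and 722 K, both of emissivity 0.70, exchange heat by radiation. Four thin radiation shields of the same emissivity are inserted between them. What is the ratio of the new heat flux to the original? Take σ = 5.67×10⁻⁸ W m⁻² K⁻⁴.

ratio ≈ 0.200

With N identical shields there are N+1 = 5 gaps in series, each with the same radiative resistance, so the flux falls to 1/(N+1) of its unshielded value.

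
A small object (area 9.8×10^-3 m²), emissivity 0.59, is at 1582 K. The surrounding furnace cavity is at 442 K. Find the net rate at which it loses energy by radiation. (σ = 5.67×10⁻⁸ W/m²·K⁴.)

Q = εσA(T⁴ − T_s⁴). T⁴ − T_s⁴ = (1582)⁴ − (442)⁴ = 6.26×10^12 − 3.82×10^10 = 6.23×10^12 K⁴.
Q = 0.59 × 5.67×10⁻⁸ × 9.80×10^-3 × 6.23×10^12 = 2040 W.

Q ≈ 2040 W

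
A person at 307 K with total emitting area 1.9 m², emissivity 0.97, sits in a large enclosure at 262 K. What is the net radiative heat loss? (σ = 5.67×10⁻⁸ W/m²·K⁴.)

Q = εσA(T⁴ − T_s⁴). T⁴ − T_s⁴ = (307)⁴ − (262)⁴ = 8.88×10^9 − 4.71×10^9 = 4.17×10^9 K⁴.
Q = 0.97 × 5.67×10⁻⁸ × 1.90 × 4.17×10^9 = 436 W.

Q ≈ 436 W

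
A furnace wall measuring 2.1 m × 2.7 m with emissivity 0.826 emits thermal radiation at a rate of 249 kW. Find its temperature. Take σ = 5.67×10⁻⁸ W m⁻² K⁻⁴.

T ≈ 984 K

A = 2.1 × 2.7 = 5.67 m².
From P = εσAT⁴, T = (P / εσA)^(1/4) = (2.49×10^5 / (0.826 × 5.67×10⁻⁸ × 5.67))^(1/4).
T = (9.38×10^11)^(1/4) = 984 K.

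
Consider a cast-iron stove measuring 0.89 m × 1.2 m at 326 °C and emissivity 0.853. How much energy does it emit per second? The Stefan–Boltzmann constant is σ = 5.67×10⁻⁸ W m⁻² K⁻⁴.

A = 0.89 × 1.2 = 1.07 m².
326 °C = 599 K.
P = εσAT⁴ = 0.853 × 5.67×10⁻⁸ × 1.07 × (599)⁴ = 0.853 × 5.67×10⁻⁸ × 1.07 × 1.29×10^11.
P = 6650 W.

P ≈ 6650 W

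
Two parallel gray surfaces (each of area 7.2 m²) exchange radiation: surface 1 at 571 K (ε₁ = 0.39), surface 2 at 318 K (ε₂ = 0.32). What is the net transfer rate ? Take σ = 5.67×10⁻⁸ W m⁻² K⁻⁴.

Q ≈ 8360 W

For two large parallel gray plates, q = σ(T₁⁴ − T₂⁴) / (1/ε₁ + 1/ε₂ − 1).
1/ε₁ + 1/ε₂ − 1 = 1/0.39 + 1/0.32 − 1 = 4.689.
T₁⁴ − T₂⁴ = 1.06×10^11 − 1.02×10^10 = 9.61×10^10 K⁴.
q = 5.67×10⁻⁸ × 9.61×10^10 / 4.689 = 1160 W/m².
Q = q·A = 1160 × 7.2 = 8360 W.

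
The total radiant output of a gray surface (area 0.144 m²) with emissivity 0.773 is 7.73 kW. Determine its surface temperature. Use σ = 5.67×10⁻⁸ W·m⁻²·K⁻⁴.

T ≈ 1050 K

From P = εσAT⁴, T = (P / εσA)^(1/4) = (7730 / (0.773 × 5.67×10⁻⁸ × 0.144))^(1/4).
T = (1.22×10^12)^(1/4) = 1050 K.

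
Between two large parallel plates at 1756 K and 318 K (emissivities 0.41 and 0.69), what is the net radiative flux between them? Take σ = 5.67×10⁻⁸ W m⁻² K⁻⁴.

For two large parallel gray plates, q = σ(T₁⁴ − T₂⁴) / (1/ε₁ + 1/ε₂ − 1).
1/ε₁ + 1/ε₂ − 1 = 1/0.41 + 1/0.69 − 1 = 2.888.
T₁⁴ − T₂⁴ = 9.51×10^12 − 1.02×10^10 = 9.50×10^12 K⁴.
q = 5.67×10⁻⁸ × 9.50×10^12 / 2.888 = 1.86×10^5 W/m².

q ≈ 1.86×10^5 W/m²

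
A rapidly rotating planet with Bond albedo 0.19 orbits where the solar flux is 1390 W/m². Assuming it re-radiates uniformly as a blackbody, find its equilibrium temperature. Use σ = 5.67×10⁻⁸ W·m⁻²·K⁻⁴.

Power absorbed = (1−a)S·πR²; power emitted = 4πR²σT⁴. Equating and cancelling πR²:
T = ((1−a)S / 4σ)^(1/4) = (1130 / (4 × 5.67×10⁻⁸))^(1/4) = (4.96×10^9)^(1/4).
T = 265 K.

T ≈ 265 K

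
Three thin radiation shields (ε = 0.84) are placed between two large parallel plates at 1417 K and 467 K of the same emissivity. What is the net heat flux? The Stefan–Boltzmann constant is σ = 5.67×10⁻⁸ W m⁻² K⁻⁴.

q ≈ 40900 W/m²

Each of the 4 gaps contributes resistance (2/ε − 1) = 2/0.84 − 1 = 1.381; total = 5.524.
q = σ(T₁⁴ − T₂⁴) / 5.524 = 5.67×10⁻⁸ × 3.98×10^12 / 5.524 = 40900 W/m².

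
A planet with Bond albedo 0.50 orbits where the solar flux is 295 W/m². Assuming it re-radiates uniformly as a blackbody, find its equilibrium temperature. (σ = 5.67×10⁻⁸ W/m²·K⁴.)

Power absorbed = (1−a)S·πR²; power emitted = 4πR²σT⁴. Equating and cancelling πR²:
T = ((1−a)S / 4σ)^(1/4) = (148 / (4 × 5.67×10⁻⁸))^(1/4) = (6.50×10^8)^(1/4).
T = 160 K.

T ≈ 160 K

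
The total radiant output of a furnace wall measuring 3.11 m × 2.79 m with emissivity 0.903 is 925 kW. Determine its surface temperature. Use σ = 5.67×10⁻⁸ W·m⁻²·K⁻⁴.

A = 3.11 × 2.79 = 8.68 m².
From P = εσAT⁴, T = (P / εσA)^(1/4) = (9.25×10^5 / (0.903 × 5.67×10⁻⁸ × 8.68))^(1/4).
T = (2.08×10^12)^(1/4) = 1200 K.

T ≈ 1200 K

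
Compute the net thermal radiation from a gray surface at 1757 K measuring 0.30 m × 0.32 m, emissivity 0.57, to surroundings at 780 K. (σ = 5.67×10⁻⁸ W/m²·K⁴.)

A = 0.30 × 0.32 = 0.0960 m².
Q = εσA(T⁴ − T_s⁴). T⁴ − T_s⁴ = (1757)⁴ − (780)⁴ = 9.53×10^12 − 3.70×10^11 = 9.16×10^12 K⁴.
Q = 0.57 × 5.67×10⁻⁸ × 0.0960 × 9.16×10^12 = 28400 W.

Q ≈ 28400 W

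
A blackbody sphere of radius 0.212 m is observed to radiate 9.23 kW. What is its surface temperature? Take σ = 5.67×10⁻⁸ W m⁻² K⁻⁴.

A = 4πr² = 4π × (0.212)² = 0.565 m².
From P = σAT⁴, T = (P / σA)^(1/4) = (9230 / (5.67×10⁻⁸ × 0.565))^(1/4).
T = (2.88×10^11)^(1/4) = 733 K.

T ≈ 733 K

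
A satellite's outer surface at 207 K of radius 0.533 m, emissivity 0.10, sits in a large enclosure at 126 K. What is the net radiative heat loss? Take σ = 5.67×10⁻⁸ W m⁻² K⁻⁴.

A = 4πr² = 4π × (0.533)² = 3.57 m².
Q = εσA(T⁴ − T_s⁴). T⁴ − T_s⁴ = (207)⁴ − (126)⁴ = 1.84×10^9 − 2.52×10^8 = 1.58×10^9 K⁴.
Q = 0.10 × 5.67×10⁻⁸ × 3.57 × 1.58×10^9 = 32.1 W.

Q ≈ 32.1 W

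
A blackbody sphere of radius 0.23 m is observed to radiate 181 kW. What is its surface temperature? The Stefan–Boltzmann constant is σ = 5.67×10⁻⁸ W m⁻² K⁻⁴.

A = 4πr² = 4π × (0.23)² = 0.665 m².
From P = σAT⁴, T = (P / σA)^(1/4) = (1.81×10^5 / (5.67×10⁻⁸ × 0.665))^(1/4).
T = (4.80×10^12)^(1/4) = 1480 K.

T ≈ 1480 K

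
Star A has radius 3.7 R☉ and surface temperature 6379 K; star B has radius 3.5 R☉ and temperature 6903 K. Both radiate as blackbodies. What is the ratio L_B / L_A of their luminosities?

L_B/L_A ≈ 1.23

L = 4πR²σT⁴ ∝ R²T⁴, so L_B/L_A = (3.5/3.7)² × (6903/6379)⁴ = 0.895 × 1.37 = 1.23.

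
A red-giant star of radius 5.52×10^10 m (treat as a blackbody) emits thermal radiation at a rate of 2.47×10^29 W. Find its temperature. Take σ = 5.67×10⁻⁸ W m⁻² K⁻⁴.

A = 4πr² = 4π × (5.52×10^10)² = 3.83×10^22 m².
From P = σAT⁴, T = (P / σA)^(1/4) = (2.47×10^29 / (5.67×10⁻⁸ × 3.83×10^22))^(1/4).
T = (1.14×10^14)^(1/4) = 3270 K.

T ≈ 3270 K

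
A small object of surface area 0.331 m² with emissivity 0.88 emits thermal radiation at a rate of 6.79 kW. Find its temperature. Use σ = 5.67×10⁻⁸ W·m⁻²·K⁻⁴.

From P = εσAT⁴, T = (P / εσA)^(1/4) = (6790 / (0.88 × 5.67×10⁻⁸ × 0.331))^(1/4).
T = (4.11×10^11)^(1/4) = 801 K.

T ≈ 801 K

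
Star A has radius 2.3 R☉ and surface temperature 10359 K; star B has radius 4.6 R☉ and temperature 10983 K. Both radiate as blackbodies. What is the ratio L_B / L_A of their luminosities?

L_B/L_A ≈ 5.05

L = 4πR²σT⁴ ∝ R²T⁴, so L_B/L_A = (4.6/2.3)² × (10983/10359)⁴ = 4.00 × 1.26 = 5.05.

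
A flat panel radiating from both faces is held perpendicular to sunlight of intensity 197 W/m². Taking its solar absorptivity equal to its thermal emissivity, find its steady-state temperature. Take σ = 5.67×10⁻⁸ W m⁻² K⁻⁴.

T ≈ 204 K

Absorbed flux αS = emitted flux 2εσT⁴ per unit area; with α = ε this gives T = (S/2σ)^(1/4).
T = (197 / (2 × 5.67×10⁻⁸))^(1/4) = (1.74×10^9)^(1/4).
T = 204 K.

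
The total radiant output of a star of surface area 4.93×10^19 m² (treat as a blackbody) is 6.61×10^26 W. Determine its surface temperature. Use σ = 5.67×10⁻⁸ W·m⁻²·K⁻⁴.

From P = σAT⁴, T = (P / σA)^(1/4) = (6.61×10^26 / (5.67×10⁻⁸ × 4.93×10^19))^(1/4).
T = (2.36×10^14)^(1/4) = 3920 K.

T ≈ 3920 K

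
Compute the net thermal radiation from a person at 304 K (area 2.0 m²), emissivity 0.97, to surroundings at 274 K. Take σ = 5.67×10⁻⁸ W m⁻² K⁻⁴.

Q ≈ 319 W

Q = εσA(T⁴ − T_s⁴). T⁴ − T_s⁴ = (304)⁴ − (274)⁴ = 8.54×10^9 − 5.64×10^9 = 2.90×10^9 K⁴.
Q = 0.97 × 5.67×10⁻⁸ × 2.00 × 2.90×10^9 = 319 W.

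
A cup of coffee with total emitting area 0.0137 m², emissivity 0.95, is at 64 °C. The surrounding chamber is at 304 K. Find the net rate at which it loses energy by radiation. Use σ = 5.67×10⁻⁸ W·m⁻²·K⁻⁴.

Convert: 64 °C = 337 K.
Q = εσA(T⁴ − T_s⁴). T⁴ − T_s⁴ = (337)⁴ − (304)⁴ = 1.29×10^10 − 8.54×10^9 = 4.36×10^9 K⁴.
Q = 0.95 × 5.67×10⁻⁸ × 0.0137 × 4.36×10^9 = 3.22 W.

Q ≈ 3.22 W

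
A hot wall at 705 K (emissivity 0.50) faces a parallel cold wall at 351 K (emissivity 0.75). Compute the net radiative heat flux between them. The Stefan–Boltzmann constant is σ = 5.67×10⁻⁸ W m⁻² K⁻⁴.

q ≈ 5630 W/m²

For two large parallel gray plates, q = σ(T₁⁴ − T₂⁴) / (1/ε₁ + 1/ε₂ − 1).
1/ε₁ + 1/ε₂ − 1 = 1/0.50 + 1/0.75 − 1 = 2.333.
T₁⁴ − T₂⁴ = 2.47×10^11 − 1.52×10^10 = 2.32×10^11 K⁴.
q = 5.67×10⁻⁸ × 2.32×10^11 / 2.333 = 5630 W/m².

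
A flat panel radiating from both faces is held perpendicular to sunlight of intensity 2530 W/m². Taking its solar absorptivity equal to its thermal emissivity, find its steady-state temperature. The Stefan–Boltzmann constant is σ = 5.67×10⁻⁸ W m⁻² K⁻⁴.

Absorbed flux αS = emitted flux 2εσT⁴ per unit area; with α = ε this gives T = (S/2σ)^(1/4).
T = (2530 / (2 × 5.67×10⁻⁸))^(1/4) = (2.23×10^10)^(1/4).
T = 386 K.

T ≈ 386 K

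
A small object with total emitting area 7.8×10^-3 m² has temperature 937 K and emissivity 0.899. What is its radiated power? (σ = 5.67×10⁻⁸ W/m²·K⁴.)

P = εσAT⁴ = 0.899 × 5.67×10⁻⁸ × 7.80×10^-3 × (937)⁴ = 0.899 × 5.67×10⁻⁸ × 7.80×10^-3 × 7.71×10^11.
P = 306 W.

P ≈ 306 W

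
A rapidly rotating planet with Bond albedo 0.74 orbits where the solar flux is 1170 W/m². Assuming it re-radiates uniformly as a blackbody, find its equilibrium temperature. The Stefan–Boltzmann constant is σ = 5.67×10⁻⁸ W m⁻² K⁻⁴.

T ≈ 191 K

Power absorbed = (1−a)S·πR²; power emitted = 4πR²σT⁴. Equating and cancelling πR²:
T = ((1−a)S / 4σ)^(1/4) = (304 / (4 × 5.67×10⁻⁸))^(1/4) = (1.34×10^9)^(1/4).
T = 191 K.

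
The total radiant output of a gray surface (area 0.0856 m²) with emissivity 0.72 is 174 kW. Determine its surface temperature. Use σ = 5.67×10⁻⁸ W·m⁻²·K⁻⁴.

From P = εσAT⁴, T = (P / εσA)^(1/4) = (1.74×10^5 / (0.72 × 5.67×10⁻⁸ × 0.0856))^(1/4).
T = (4.98×10^13)^(1/4) = 2660 K.

T ≈ 2660 K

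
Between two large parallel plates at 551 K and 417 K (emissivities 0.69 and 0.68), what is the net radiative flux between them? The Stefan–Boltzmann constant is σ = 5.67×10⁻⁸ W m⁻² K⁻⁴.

For two large parallel gray plates, q = σ(T₁⁴ − T₂⁴) / (1/ε₁ + 1/ε₂ − 1).
1/ε₁ + 1/ε₂ − 1 = 1/0.69 + 1/0.68 − 1 = 1.920.
T₁⁴ − T₂⁴ = 9.22×10^10 − 3.02×10^10 = 6.19×10^10 K⁴.
q = 5.67×10⁻⁸ × 6.19×10^10 / 1.920 = 1830 W/m².

q ≈ 1830 W/m²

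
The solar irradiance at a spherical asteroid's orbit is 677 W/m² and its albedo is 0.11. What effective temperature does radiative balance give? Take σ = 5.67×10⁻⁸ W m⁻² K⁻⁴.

T ≈ 227 K

Power absorbed = (1−a)S·πR²; power emitted = 4πR²σT⁴. Equating and cancelling πR²:
T = ((1−a)S / 4σ)^(1/4) = (603 / (4 × 5.67×10⁻⁸))^(1/4) = (2.66×10^9)^(1/4).
T = 227 K.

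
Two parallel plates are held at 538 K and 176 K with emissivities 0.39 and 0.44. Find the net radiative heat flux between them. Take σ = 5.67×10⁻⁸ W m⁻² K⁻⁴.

For two large parallel gray plates, q = σ(T₁⁴ − T₂⁴) / (1/ε₁ + 1/ε₂ − 1).
1/ε₁ + 1/ε₂ − 1 = 1/0.39 + 1/0.44 − 1 = 3.837.
T₁⁴ − T₂⁴ = 8.38×10^10 − 9.60×10^8 = 8.28×10^10 K⁴.
q = 5.67×10⁻⁸ × 8.28×10^10 / 3.837 = 1220 W/m².

q ≈ 1220 W/m²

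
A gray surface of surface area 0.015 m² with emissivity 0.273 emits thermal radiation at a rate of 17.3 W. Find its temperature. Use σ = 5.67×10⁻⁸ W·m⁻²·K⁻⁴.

T ≈ 522 K

From P = εσAT⁴, T = (P / εσA)^(1/4) = (17.3 / (0.273 × 5.67×10⁻⁸ × 0.0150))^(1/4).
T = (7.45×10^10)^(1/4) = 522 K.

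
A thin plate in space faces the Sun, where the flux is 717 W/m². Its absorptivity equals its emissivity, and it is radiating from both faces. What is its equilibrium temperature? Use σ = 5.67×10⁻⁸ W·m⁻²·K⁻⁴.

Absorbed flux αS = emitted flux 2εσT⁴ per unit area; with α = ε this gives T = (S/2σ)^(1/4).
T = (717 / (2 × 5.67×10⁻⁸))^(1/4) = (6.32×10^9)^(1/4).
T = 282 K.

T ≈ 282 K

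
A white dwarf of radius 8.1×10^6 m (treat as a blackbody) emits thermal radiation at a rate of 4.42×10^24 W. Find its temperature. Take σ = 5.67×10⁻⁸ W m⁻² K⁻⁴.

A = 4πr² = 4π × (8.1×10^6)² = 8.24×10^14 m².
From P = σAT⁴, T = (P / σA)^(1/4) = (4.42×10^24 / (5.67×10⁻⁸ × 8.24×10^14))^(1/4).
T = (9.45×10^16)^(1/4) = 17500 K.

T ≈ 17500 K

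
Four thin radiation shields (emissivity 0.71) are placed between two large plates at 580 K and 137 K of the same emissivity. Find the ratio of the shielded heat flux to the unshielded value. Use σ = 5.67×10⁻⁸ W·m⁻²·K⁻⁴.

With N identical shields there are N+1 = 5 gaps in series, each with the same radiative resistance, so the flux falls to 1/(N+1) of its unshielded value.

ratio ≈ 0.200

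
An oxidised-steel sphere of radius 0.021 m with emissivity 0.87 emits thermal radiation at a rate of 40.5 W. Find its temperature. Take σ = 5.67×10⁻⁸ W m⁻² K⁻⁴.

A = 4πr² = 4π × (0.021)² = 5.54×10^-3 m².
From P = εσAT⁴, T = (P / εσA)^(1/4) = (40.5 / (0.87 × 5.67×10⁻⁸ × 5.54×10^-3))^(1/4).
T = (1.48×10^11)^(1/4) = 620 K.

T ≈ 620 K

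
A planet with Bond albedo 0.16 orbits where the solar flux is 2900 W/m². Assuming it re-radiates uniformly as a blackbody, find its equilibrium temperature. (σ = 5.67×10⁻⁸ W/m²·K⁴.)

Power absorbed = (1−a)S·πR²; power emitted = 4πR²σT⁴. Equating and cancelling πR²:
T = ((1−a)S / 4σ)^(1/4) = (2440 / (4 × 5.67×10⁻⁸))^(1/4) = (1.07×10^10)^(1/4).
T = 322 K.

T ≈ 322 K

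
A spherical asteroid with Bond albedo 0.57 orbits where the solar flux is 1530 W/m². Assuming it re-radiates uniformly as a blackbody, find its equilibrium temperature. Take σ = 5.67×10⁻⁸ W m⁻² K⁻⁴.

T ≈ 232 K

Power absorbed = (1−a)S·πR²; power emitted = 4πR²σT⁴. Equating and cancelling πR²:
T = ((1−a)S / 4σ)^(1/4) = (658 / (4 × 5.67×10⁻⁸))^(1/4) = (2.90×10^9)^(1/4).
T = 232 K.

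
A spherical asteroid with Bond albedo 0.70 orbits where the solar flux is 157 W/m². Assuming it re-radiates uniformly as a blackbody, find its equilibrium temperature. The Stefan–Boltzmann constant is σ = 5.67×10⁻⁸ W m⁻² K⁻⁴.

T ≈ 120 K

Power absorbed = (1−a)S·πR²; power emitted = 4πR²σT⁴. Equating and cancelling πR²:
T = ((1−a)S / 4σ)^(1/4) = (47.1 / (4 × 5.67×10⁻⁸))^(1/4) = (2.08×10^8)^(1/4).
T = 120 K.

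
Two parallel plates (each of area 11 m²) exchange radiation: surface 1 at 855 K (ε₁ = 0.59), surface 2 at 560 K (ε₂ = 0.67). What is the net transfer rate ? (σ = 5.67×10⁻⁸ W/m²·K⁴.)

For two large parallel gray plates, q = σ(T₁⁴ − T₂⁴) / (1/ε₁ + 1/ε₂ − 1).
1/ε₁ + 1/ε₂ − 1 = 1/0.59 + 1/0.67 − 1 = 2.187.
T₁⁴ − T₂⁴ = 5.34×10^11 − 9.83×10^10 = 4.36×10^11 K⁴.
q = 5.67×10⁻⁸ × 4.36×10^11 / 2.187 = 11300 W/m².
Q = q·A = 11300 × 11 = 1.24×10^5 W.

Q ≈ 1.24×10^5 W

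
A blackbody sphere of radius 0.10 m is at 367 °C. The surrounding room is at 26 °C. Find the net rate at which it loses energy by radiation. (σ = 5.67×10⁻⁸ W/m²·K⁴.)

A = 4πr² = 4π × (0.10)² = 0.126 m².
Convert: 367 °C = 640 K; 26 °C = 299 K.
Q = σA(T⁴ − T_s⁴). T⁴ − T_s⁴ = (640)⁴ − (299)⁴ = 1.68×10^11 − 7.99×10^9 = 1.60×10^11 K⁴.
Q = 5.67×10⁻⁸ × 0.126 × 1.60×10^11 = 1140 W.

Q ≈ 1140 W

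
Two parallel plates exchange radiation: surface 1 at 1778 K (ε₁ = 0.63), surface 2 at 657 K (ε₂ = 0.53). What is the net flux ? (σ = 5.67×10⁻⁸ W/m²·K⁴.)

For two large parallel gray plates, q = σ(T₁⁴ − T₂⁴) / (1/ε₁ + 1/ε₂ − 1).
1/ε₁ + 1/ε₂ − 1 = 1/0.63 + 1/0.53 − 1 = 2.474.
T₁⁴ − T₂⁴ = 9.99×10^12 − 1.86×10^11 = 9.81×10^12 K⁴.
q = 5.67×10⁻⁸ × 9.81×10^12 / 2.474 = 2.25×10^5 W/m².

q ≈ 2.25×10^5 W/m²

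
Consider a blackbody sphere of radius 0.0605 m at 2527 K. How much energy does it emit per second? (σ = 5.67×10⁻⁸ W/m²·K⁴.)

P ≈ 1.06×10^5 W

A = 4πr² = 4π × (0.0605)² = 0.0460 m².
P = σAT⁴ = 5.67×10⁻⁸ × 0.0460 × (2527)⁴ = 5.67×10⁻⁸ × 0.0460 × 4.08×10^13.
P = 1.06×10^5 W.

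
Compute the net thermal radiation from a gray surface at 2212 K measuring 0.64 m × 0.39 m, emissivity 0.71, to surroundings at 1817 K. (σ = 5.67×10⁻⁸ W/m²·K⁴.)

A = 0.64 × 0.39 = 0.250 m².
Q = εσA(T⁴ − T_s⁴). T⁴ − T_s⁴ = (2212)⁴ − (1817)⁴ = 2.39×10^13 − 1.09×10^13 = 1.30×10^13 K⁴.
Q = 0.71 × 5.67×10⁻⁸ × 0.250 × 1.30×10^13 = 1.31×10^5 W.

Q ≈ 1.31×10^5 W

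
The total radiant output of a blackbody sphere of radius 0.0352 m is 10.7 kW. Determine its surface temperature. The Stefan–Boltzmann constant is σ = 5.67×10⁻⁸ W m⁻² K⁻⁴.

A = 4πr² = 4π × (0.0352)² = 0.0156 m².
From P = σAT⁴, T = (P / σA)^(1/4) = (10700 / (5.67×10⁻⁸ × 0.0156))^(1/4).
T = (1.21×10^13)^(1/4) = 1870 K.

T ≈ 1870 K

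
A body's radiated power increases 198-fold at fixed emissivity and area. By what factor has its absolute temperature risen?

P ∝ T⁴ ⇒ T ∝ P^(1/4), so T scales by (198)^(1/4) = 3.75.

factor ≈ 3.75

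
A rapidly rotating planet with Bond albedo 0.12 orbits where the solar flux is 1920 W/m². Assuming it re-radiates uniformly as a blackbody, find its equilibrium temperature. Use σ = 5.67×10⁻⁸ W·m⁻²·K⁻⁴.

T ≈ 294 K

Power absorbed = (1−a)S·πR²; power emitted = 4πR²σT⁴. Equating and cancelling πR²:
T = ((1−a)S / 4σ)^(1/4) = (1690 / (4 × 5.67×10⁻⁸))^(1/4) = (7.45×10^9)^(1/4).
T = 294 K.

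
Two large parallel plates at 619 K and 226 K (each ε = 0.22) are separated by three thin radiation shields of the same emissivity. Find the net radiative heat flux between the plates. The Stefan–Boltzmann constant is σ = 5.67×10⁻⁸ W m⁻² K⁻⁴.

q ≈ 253 W/m²

Each of the 4 gaps contributes resistance (2/ε − 1) = 2/0.22 − 1 = 8.091; total = 32.36.
q = σ(T₁⁴ − T₂⁴) / 32.36 = 5.67×10⁻⁸ × 1.44×10^11 / 32.36 = 253 W/m².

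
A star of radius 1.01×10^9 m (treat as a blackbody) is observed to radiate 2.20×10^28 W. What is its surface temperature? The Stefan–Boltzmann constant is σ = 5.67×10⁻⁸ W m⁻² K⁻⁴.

T ≈ 13200 K

A = 4πr² = 4π × (1.01×10^9)² = 1.28×10^19 m².
From P = σAT⁴, T = (P / σA)^(1/4) = (2.20×10^28 / (5.67×10⁻⁸ × 1.28×10^19))^(1/4).
T = (3.03×10^16)^(1/4) = 13200 K.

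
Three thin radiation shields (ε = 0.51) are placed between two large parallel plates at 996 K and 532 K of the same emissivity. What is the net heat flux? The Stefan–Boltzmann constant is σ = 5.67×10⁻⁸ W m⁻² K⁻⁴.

q ≈ 4390 W/m²

Each of the 4 gaps contributes resistance (2/ε − 1) = 2/0.51 − 1 = 2.922; total = 11.69.
q = σ(T₁⁴ − T₂⁴) / 11.69 = 5.67×10⁻⁸ × 9.04×10^11 / 11.69 = 4390 W/m².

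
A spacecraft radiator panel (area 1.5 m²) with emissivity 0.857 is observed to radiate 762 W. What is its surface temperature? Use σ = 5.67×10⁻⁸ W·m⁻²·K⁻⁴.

T ≈ 320 K

From P = εσAT⁴, T = (P / εσA)^(1/4) = (762 / (0.857 × 5.67×10⁻⁸ × 1.50))^(1/4).
T = (1.05×10^10)^(1/4) = 320 K.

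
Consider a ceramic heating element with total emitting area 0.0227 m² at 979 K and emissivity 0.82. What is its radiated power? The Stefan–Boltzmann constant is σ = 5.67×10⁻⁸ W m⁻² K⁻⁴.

Stefan–Boltzmann: P = εσAT⁴ = 0.82 × 5.67×10⁻⁸ × 0.0227 × (979)⁴ = 0.82 × 5.67×10⁻⁸ × 0.0227 × 9.19×10^11.
P = 970 W.

P ≈ 970 W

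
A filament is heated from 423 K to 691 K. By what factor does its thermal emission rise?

ratio ≈ 7.12

P ∝ T⁴, so the ratio is (691/423)⁴ = (1.634)⁴ = 7.12.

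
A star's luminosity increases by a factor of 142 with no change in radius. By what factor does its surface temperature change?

P ∝ T⁴ ⇒ T ∝ P^(1/4), so T scales by (142)^(1/4) = 3.45.

factor ≈ 3.45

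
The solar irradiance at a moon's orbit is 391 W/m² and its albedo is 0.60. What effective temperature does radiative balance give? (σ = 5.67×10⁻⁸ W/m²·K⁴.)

T ≈ 162 K

Power absorbed = (1−a)S·πR²; power emitted = 4πR²σT⁴. Equating and cancelling πR²:
T = ((1−a)S / 4σ)^(1/4) = (156 / (4 × 5.67×10⁻⁸))^(1/4) = (6.90×10^8)^(1/4).
T = 162 K.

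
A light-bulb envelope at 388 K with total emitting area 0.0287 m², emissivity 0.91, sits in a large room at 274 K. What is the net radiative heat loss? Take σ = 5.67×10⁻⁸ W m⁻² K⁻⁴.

Q = εσA(T⁴ − T_s⁴). T⁴ − T_s⁴ = (388)⁴ − (274)⁴ = 2.27×10^10 − 5.64×10^9 = 1.70×10^10 K⁴.
Q = 0.91 × 5.67×10⁻⁸ × 0.0287 × 1.70×10^10 = 25.2 W.

Q ≈ 25.2 W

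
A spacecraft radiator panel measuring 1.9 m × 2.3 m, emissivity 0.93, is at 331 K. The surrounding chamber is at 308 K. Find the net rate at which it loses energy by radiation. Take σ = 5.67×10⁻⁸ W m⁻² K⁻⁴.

A = 1.9 × 2.3 = 4.37 m².
Q = εσA(T⁴ − T_s⁴). T⁴ − T_s⁴ = (331)⁴ − (308)⁴ = 1.20×10^10 − 9.00×10^9 = 3.00×10^9 K⁴.
Q = 0.93 × 5.67×10⁻⁸ × 4.37 × 3.00×10^9 = 692 W.

Q ≈ 692 W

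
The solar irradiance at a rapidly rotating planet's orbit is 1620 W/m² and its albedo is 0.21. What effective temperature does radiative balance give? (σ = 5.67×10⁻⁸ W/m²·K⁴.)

T ≈ 274 K

Power absorbed = (1−a)S·πR²; power emitted = 4πR²σT⁴. Equating and cancelling πR²:
T = ((1−a)S / 4σ)^(1/4) = (1280 / (4 × 5.67×10⁻⁸))^(1/4) = (5.64×10^9)^(1/4).
T = 274 K.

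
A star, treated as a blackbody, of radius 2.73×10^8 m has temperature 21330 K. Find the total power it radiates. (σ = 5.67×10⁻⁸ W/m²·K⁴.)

P ≈ 1.10×10^28 W

A = 4πr² = 4π × (2.73×10^8)² = 9.37×10^17 m².
P = σAT⁴ = 5.67×10⁻⁸ × 9.37×10^17 × (21330)⁴ = 5.67×10⁻⁸ × 9.37×10^17 × 2.07×10^17.
P = 1.10×10^28 W.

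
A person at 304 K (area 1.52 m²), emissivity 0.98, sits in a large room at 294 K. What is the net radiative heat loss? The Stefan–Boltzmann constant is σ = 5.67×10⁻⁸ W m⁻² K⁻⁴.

Q = εσA(T⁴ − T_s⁴). T⁴ − T_s⁴ = (304)⁴ − (294)⁴ = 8.54×10^9 − 7.47×10^9 = 1.07×10^9 K⁴.
Q = 0.98 × 5.67×10⁻⁸ × 1.52 × 1.07×10^9 = 90.3 W.

Q ≈ 90.3 W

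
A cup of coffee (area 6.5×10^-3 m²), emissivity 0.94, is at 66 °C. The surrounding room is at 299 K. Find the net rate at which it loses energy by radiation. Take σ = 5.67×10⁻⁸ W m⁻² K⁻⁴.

Q ≈ 1.81 W

Convert: 66 °C = 339 K.
Q = εσA(T⁴ − T_s⁴). T⁴ − T_s⁴ = (339)⁴ − (299)⁴ = 1.32×10^10 − 7.99×10^9 = 5.21×10^9 K⁴.
Q = 0.94 × 5.67×10⁻⁸ × 6.50×10^-3 × 5.21×10^9 = 1.81 W.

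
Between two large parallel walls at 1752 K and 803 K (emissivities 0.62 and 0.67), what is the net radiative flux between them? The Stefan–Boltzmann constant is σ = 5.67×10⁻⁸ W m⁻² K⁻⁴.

q ≈ 2.43×10^5 W/m²

For two large parallel gray plates, q = σ(T₁⁴ − T₂⁴) / (1/ε₁ + 1/ε₂ − 1).
1/ε₁ + 1/ε₂ − 1 = 1/0.62 + 1/0.67 − 1 = 2.105.
T₁⁴ − T₂⁴ = 9.42×10^12 − 4.16×10^11 = 9.01×10^12 K⁴.
q = 5.67×10⁻⁸ × 9.01×10^12 / 2.105 = 2.43×10^5 W/m².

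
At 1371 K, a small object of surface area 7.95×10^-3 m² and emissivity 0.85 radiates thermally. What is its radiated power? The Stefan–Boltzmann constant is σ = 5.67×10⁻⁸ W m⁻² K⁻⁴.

P ≈ 1350 W

P = εσAT⁴ = 0.85 × 5.67×10⁻⁸ × 7.95×10^-3 × (1371)⁴ = 0.85 × 5.67×10⁻⁸ × 7.95×10^-3 × 3.53×10^12.
P = 1350 W.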